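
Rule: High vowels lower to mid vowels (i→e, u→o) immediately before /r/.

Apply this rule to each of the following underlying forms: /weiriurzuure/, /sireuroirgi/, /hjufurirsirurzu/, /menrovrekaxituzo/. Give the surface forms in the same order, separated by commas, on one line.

weeriorzuore, sereoroergi, hjuforerserorzu, menrovrekaxituzo

/weiriurzuure/: /i/ is a high vowel immediately before /r/, so it lowers to [e]. /u/ is a high vowel immediately before /r/, so it lowers to [o]. /u/ is a high vowel immediately before /r/, so it lowers to [o]. → [weeriorzuore].
/sireuroirgi/: /i/ is a high vowel immediately before /r/, so it lowers to [e]. /u/ is a high vowel immediately before /r/, so it lowers to [o]. /i/ is a high vowel immediately before /r/, so it lowers to [e]. → [sereoroergi].
/hjufurirsirurzu/: /u/ is a high vowel immediately before /r/, so it lowers to [o]. /i/ is a high vowel immediately before /r/, so it lowers to [e]. /i/ is a high vowel immediately before /r/, so it lowers to [e]. /u/ is a high vowel immediately before /r/, so it lowers to [o]. → [hjuforerserorzu].
/menrovrekaxituzo/: the rule's environment is not met; surfaces unchanged as [menrovrekaxituzo].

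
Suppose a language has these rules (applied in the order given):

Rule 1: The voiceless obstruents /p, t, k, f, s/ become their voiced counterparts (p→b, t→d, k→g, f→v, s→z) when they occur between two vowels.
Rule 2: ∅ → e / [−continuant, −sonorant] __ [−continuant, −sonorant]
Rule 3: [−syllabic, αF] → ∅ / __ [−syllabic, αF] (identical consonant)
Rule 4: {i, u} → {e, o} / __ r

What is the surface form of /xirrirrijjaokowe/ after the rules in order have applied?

xererijaogowe

Rule 1 (intervocalic voicing): /k/ is a voiceless obstruent between vowels /o/ and /o/, so it voices to [g]. /xirrirrijjaokowe/ → xirrirrijjaogowe.
Rule 2 (stop-cluster e-epenthesis): no segment meets the environment; /xirrirrijjaogowe/ is unchanged.
Rule 3 (degemination): /rr/ is a geminate; the first /r/ deletes. /rr/ is a geminate; the first /r/ deletes. /jj/ is a geminate; the first /j/ deletes. /xirrirrijjaogowe/ → xiririjaogowe.
Rule 4 (pre-rhotic lowering): /i/ is a high vowel immediately before /r/, so it lowers to [e]. /i/ is a high vowel immediately before /r/, so it lowers to [e]. /xiririjaogowe/ → xererijaogowe.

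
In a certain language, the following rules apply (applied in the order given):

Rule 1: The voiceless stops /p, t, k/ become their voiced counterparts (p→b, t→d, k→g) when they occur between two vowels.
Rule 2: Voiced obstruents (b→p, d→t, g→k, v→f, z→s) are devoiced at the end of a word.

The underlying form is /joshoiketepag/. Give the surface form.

joshoigedebak

Rule 1 (intervocalic voicing): /k/ is a voiceless stop between vowels /i/ and /e/, so it voices to [g]. /t/ is a voiceless stop between vowels /e/ and /e/, so it voices to [d]. /p/ is a voiceless stop between vowels /e/ and /a/, so it voices to [b]. /joshoiketepag/ → joshoigedebag.
Rule 2 (final devoicing): /g/ is a voiced obstruent in word-final position, so it devoices to [k]. /joshoigedebag/ → joshoigedebak.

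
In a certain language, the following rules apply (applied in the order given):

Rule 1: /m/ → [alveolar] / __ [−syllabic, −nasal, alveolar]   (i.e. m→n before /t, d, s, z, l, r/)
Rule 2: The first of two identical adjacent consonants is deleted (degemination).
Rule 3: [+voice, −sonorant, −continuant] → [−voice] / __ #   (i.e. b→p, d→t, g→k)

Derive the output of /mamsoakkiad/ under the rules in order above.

mansoakiat

Rule 1 (nasal place assimilation): /m/ precedes the alveolar consonant /s/, so it assimilates in place to [n]. /mamsoakkiad/ → mansoakkiad.
Rule 2 (degemination): /kk/ is a geminate; the first /k/ deletes. /mansoakkiad/ → mansoakiad.
Rule 3 (final devoicing): /d/ is a voiced stop in word-final position, so it devoices to [t]. /mansoakiad/ → mansoakiat.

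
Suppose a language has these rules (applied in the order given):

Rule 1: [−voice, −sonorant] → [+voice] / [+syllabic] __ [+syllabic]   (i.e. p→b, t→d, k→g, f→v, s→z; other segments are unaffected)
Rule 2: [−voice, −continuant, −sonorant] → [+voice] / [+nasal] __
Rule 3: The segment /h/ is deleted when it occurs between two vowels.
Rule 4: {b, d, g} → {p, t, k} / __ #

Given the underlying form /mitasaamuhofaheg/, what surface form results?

midazaamuovaek

Rule 1 (intervocalic voicing): /t/ is a voiceless obstruent between vowels /i/ and /a/, so it voices to [d]. /s/ is a voiceless obstruent between vowels /a/ and /a/, so it voices to [z]. /f/ is a voiceless obstruent between vowels /o/ and /a/, so it voices to [v]. /mitasaamuhofaheg/ → midazaamuhovaheg.
Rule 2 (post-nasal voicing): no segment meets the environment; /midazaamuhovaheg/ is unchanged.
Rule 3 (intervocalic h-deletion): /h/ occurs between vowels /u/ and /o/, so it deletes. /h/ occurs between vowels /a/ and /e/, so it deletes. /midazaamuhovaheg/ → midazaamuovaeg.
Rule 4 (final devoicing): /g/ is a voiced stop in word-final position, so it devoices to [k]. /midazaamuovaeg/ → midazaamuovaek.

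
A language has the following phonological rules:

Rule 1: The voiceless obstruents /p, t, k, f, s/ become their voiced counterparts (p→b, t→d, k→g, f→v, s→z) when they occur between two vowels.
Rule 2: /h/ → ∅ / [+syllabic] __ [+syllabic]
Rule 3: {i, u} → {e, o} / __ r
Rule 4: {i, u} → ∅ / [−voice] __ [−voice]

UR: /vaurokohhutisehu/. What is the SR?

vaorogohhudizeu

Rule 1 (intervocalic voicing): /k/ is a voiceless obstruent between vowels /o/ and /o/, so it voices to [g]. /t/ is a voiceless obstruent between vowels /u/ and /i/, so it voices to [d]. /s/ is a voiceless obstruent between vowels /i/ and /e/, so it voices to [z]. /vaurokohhutisehu/ → vaurogohhudizehu.
Rule 2 (intervocalic h-deletion): /h/ occurs between vowels /e/ and /u/, so it deletes. /vaurogohhudizehu/ → vaurogohhudizeu.
Rule 3 (pre-rhotic lowering): /u/ is a high vowel immediately before /r/, so it lowers to [o]. /vaurogohhudizeu/ → vaorogohhudizeu.
Rule 4 (high vowel syncope): no segment meets the environment; /vaorogohhudizeu/ is unchanged.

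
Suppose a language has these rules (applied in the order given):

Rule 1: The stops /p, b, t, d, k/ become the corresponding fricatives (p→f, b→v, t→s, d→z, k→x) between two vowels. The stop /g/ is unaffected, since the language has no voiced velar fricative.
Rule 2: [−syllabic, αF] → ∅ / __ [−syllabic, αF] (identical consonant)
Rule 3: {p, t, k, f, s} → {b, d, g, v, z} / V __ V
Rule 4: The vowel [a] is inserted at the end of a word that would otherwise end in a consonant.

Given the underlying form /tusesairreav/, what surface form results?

tuzezaireava

Rule 1 (intervocalic spirantization): no segment meets the environment; /tusesairreav/ is unchanged.
Rule 2 (degemination): /rr/ is a geminate; the first /r/ deletes. /tusesairreav/ → tusesaireav.
Rule 3 (intervocalic voicing): /s/ is a voiceless obstruent between vowels /u/ and /e/, so it voices to [z]. /s/ is a voiceless obstruent between vowels /e/ and /a/, so it voices to [z]. /tusesaireav/ → tuzezaireav.
Rule 4 (final a-epenthesis): the form ends in the consonant /v/, so [a] is inserted word-finally. /tuzezaireav/ → tuzezaireava.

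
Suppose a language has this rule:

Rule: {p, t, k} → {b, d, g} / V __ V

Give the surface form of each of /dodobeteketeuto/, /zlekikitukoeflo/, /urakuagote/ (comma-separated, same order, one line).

/dodobeteketeuto/: /t/ is a voiceless stop between vowels /e/ and /e/, so it voices to [d]. /k/ is a voiceless stop between vowels /e/ and /e/, so it voices to [g]. /t/ is a voiceless stop between vowels /e/ and /e/, so it voices to [d]. /t/ is a voiceless stop between vowels /u/ and /o/, so it voices to [d]. → [dodobedegedeudo].
/zlekikitukoeflo/: /k/ is a voiceless stop between vowels /e/ and /i/, so it voices to [g]. /k/ is a voiceless stop between vowels /i/ and /i/, so it voices to [g]. /t/ is a voiceless stop between vowels /i/ and /u/, so it voices to [d]. /k/ is a voiceless stop between vowels /u/ and /o/, so it voices to [g]. → [zlegigidugoeflo].
/urakuagote/: /k/ is a voiceless stop between vowels /a/ and /u/, so it voices to [g]. /t/ is a voiceless stop between vowels /o/ and /e/, so it voices to [d]. → [uraguagode].

dodobedegedeudo, zlegigidugoeflo, uraguagode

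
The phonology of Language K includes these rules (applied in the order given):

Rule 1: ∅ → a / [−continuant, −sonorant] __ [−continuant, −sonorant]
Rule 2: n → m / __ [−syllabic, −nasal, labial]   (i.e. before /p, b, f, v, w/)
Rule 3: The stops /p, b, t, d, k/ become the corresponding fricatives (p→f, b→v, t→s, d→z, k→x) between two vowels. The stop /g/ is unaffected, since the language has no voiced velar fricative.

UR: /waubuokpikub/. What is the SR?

wauvuoxafixub

Rule 1 (stop-cluster a-epenthesis): /k/ and /p/ form a stop–stop cluster, so [a] is inserted between them. /waubuokpikub/ → waubuokapikub.
Rule 2 (nasal place assimilation): no segment meets the environment; /waubuokapikub/ is unchanged.
Rule 3 (intervocalic spirantization): /b/ is a stop between vowels /u/ and /u/, so it spirantizes to the fricative [v]. /k/ is a stop between vowels /o/ and /a/, so it spirantizes to the fricative [x]. /p/ is a stop between vowels /a/ and /i/, so it spirantizes to the fricative [f]. /k/ is a stop between vowels /i/ and /u/, so it spirantizes to the fricative [x]. /waubuokapikub/ → wauvuoxafixub.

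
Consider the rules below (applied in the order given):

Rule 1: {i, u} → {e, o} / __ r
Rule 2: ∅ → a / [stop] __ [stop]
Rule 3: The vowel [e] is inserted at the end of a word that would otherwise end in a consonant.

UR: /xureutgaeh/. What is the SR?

xoreutagaehe

Rule 1 (pre-rhotic lowering): /u/ is a high vowel immediately before /r/, so it lowers to [o]. /xureutgaeh/ → xoreutgaeh.
Rule 2 (stop-cluster a-epenthesis): /t/ and /g/ form a stop–stop cluster, so [a] is inserted between them. /xoreutgaeh/ → xoreutagaeh.
Rule 3 (final e-epenthesis): the form ends in the consonant /h/, so [e] is inserted word-finally. /xoreutagaeh/ → xoreutagaehe.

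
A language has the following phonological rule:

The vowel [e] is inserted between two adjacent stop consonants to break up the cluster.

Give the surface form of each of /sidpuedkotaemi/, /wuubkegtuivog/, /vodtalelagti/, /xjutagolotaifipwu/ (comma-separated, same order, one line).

sidepuedekotaemi, wuubekegetuivog, vodetalelageti, xjutagolotaifipwu

/sidpuedkotaemi/: /d/ and /p/ form a stop–stop cluster, so [e] is inserted between them. /d/ and /k/ form a stop–stop cluster, so [e] is inserted between them. → [sidepuedekotaemi].
/wuubkegtuivog/: /b/ and /k/ form a stop–stop cluster, so [e] is inserted between them. /g/ and /t/ form a stop–stop cluster, so [e] is inserted between them. → [wuubekegetuivog].
/vodtalelagti/: /d/ and /t/ form a stop–stop cluster, so [e] is inserted between them. /g/ and /t/ form a stop–stop cluster, so [e] is inserted between them. → [vodetalelageti].
/xjutagolotaifipwu/: the rule's environment is not met; surfaces unchanged as [xjutagolotaifipwu].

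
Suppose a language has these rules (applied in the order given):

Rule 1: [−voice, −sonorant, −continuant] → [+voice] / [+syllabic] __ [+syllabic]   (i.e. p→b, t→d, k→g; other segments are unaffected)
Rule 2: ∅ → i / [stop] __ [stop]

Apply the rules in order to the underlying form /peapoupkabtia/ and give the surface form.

Rule 1 (intervocalic voicing): /p/ is a voiceless stop between vowels /a/ and /o/, so it voices to [b]. /peapoupkabtia/ → peaboupkabtia.
Rule 2 (stop-cluster i-epenthesis): /p/ and /k/ form a stop–stop cluster, so [i] is inserted between them. /b/ and /t/ form a stop–stop cluster, so [i] is inserted between them. /peaboupkabtia/ → peaboupikabitia.

peaboupikabitia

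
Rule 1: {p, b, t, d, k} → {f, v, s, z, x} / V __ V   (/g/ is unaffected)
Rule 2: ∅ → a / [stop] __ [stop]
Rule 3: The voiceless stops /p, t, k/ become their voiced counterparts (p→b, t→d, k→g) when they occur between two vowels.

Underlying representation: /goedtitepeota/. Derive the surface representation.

goedadisefeosa

Rule 1 (intervocalic spirantization): /t/ is a stop between vowels /i/ and /e/, so it spirantizes to the fricative [s]. /p/ is a stop between vowels /e/ and /e/, so it spirantizes to the fricative [f]. /t/ is a stop between vowels /o/ and /a/, so it spirantizes to the fricative [s]. /goedtitepeota/ → goedtisefeosa.
Rule 2 (stop-cluster a-epenthesis): /d/ and /t/ form a stop–stop cluster, so [a] is inserted between them. /goedtisefeosa/ → goedatisefeosa.
Rule 3 (intervocalic voicing): /t/ is a voiceless stop between vowels /a/ and /i/, so it voices to [d]. /goedatisefeosa/ → goedadisefeosa.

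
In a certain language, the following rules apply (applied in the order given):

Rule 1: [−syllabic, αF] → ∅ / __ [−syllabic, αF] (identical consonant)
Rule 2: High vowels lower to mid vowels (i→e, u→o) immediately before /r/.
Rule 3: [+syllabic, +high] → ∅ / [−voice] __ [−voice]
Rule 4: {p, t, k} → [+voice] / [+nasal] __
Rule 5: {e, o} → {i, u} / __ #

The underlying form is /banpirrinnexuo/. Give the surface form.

Rule 1 (degemination): /rr/ is a geminate; the first /r/ deletes. /nn/ is a geminate; the first /n/ deletes. /banpirrinnexuo/ → banpirinexuo.
Rule 2 (pre-rhotic lowering): /i/ is a high vowel immediately before /r/, so it lowers to [e]. /banpirinexuo/ → banperinexuo.
Rule 3 (high vowel syncope): no segment meets the environment; /banperinexuo/ is unchanged.
Rule 4 (post-nasal voicing): /p/ is a voiceless stop immediately after the nasal /n/, so it voices to [b]. /banperinexuo/ → banberinexuo.
Rule 5 (final vowel raising): /o/ is a mid vowel in word-final position, so it raises to [u]. /banberinexuo/ → banberinexuu.

banberinexuu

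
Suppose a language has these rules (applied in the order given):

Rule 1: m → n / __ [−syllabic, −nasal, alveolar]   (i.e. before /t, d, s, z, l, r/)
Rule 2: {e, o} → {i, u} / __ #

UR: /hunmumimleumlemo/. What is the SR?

hunmuminleunlemu

Rule 1 (nasal place assimilation): /m/ precedes the alveolar consonant /l/, so it assimilates in place to [n]. /m/ precedes the alveolar consonant /l/, so it assimilates in place to [n]. /hunmumimleumlemo/ → hunmuminleunlemo.
Rule 2 (final vowel raising): /o/ is a mid vowel in word-final position, so it raises to [u]. /hunmuminleunlemo/ → hunmuminleunlemu.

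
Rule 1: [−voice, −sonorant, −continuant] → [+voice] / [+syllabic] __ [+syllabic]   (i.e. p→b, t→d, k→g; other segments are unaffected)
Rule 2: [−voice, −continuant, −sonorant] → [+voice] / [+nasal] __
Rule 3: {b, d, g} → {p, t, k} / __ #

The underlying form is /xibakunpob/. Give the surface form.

Rule 1 (intervocalic voicing): /k/ is a voiceless stop between vowels /a/ and /u/, so it voices to [g]. /xibakunpob/ → xibagunpob.
Rule 2 (post-nasal voicing): /p/ is a voiceless stop immediately after the nasal /n/, so it voices to [b]. /xibagunpob/ → xibagunbob.
Rule 3 (final devoicing): /b/ is a voiced stop in word-final position, so it devoices to [p]. /xibagunbob/ → xibagunbop.

xibagunbop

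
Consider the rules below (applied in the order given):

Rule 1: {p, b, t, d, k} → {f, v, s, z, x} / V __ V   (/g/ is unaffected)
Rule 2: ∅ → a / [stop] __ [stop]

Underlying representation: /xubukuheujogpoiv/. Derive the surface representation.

xuvuxuheujogapoiv

Rule 1 (intervocalic spirantization): /b/ is a stop between vowels /u/ and /u/, so it spirantizes to the fricative [v]. /k/ is a stop between vowels /u/ and /u/, so it spirantizes to the fricative [x]. /xubukuheujogpoiv/ → xuvuxuheujogpoiv.
Rule 2 (stop-cluster a-epenthesis): /g/ and /p/ form a stop–stop cluster, so [a] is inserted between them. /xuvuxuheujogpoiv/ → xuvuxuheujogapoiv.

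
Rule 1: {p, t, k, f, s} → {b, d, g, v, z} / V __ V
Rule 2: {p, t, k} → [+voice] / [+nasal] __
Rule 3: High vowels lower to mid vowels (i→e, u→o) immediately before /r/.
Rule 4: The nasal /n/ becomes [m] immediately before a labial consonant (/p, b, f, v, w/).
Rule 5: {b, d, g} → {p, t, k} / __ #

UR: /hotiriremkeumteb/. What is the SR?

hodereremgeumdep

Rule 1 (intervocalic voicing): /t/ is a voiceless obstruent between vowels /o/ and /i/, so it voices to [d]. /hotiriremkeumteb/ → hodiriremkeumteb.
Rule 2 (post-nasal voicing): /k/ is a voiceless stop immediately after the nasal /m/, so it voices to [g]. /t/ is a voiceless stop immediately after the nasal /m/, so it voices to [d]. /hodiriremkeumteb/ → hodiriremgeumdeb.
Rule 3 (pre-rhotic lowering): /i/ is a high vowel immediately before /r/, so it lowers to [e]. /i/ is a high vowel immediately before /r/, so it lowers to [e]. /hodiriremgeumdeb/ → hodereremgeumdeb.
Rule 4 (nasal place assimilation): no segment meets the environment; /hodereremgeumdeb/ is unchanged.
Rule 5 (final devoicing): /b/ is a voiced stop in word-final position, so it devoices to [p]. /hodereremgeumdeb/ → hodereremgeumdep.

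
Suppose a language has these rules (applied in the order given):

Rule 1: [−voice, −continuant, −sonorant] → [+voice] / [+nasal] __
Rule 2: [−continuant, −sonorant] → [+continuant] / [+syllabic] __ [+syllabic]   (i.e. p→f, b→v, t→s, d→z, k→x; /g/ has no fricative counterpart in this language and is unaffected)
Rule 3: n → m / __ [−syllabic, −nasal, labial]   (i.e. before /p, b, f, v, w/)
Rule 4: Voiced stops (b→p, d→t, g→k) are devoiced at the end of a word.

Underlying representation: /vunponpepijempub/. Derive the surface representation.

Rule 1 (post-nasal voicing): /p/ is a voiceless stop immediately after the nasal /n/, so it voices to [b]. /p/ is a voiceless stop immediately after the nasal /n/, so it voices to [b]. /p/ is a voiceless stop immediately after the nasal /m/, so it voices to [b]. /vunponpepijempub/ → vunbonbepijembub.
Rule 2 (intervocalic spirantization): /p/ is a stop between vowels /e/ and /i/, so it spirantizes to the fricative [f]. /vunbonbepijembub/ → vunbonbefijembub.
Rule 3 (nasal place assimilation): /n/ precedes the labial consonant /b/, so it assimilates in place to [m]. /n/ precedes the labial consonant /b/, so it assimilates in place to [m]. /vunbonbefijembub/ → vumbombefijembub.
Rule 4 (final devoicing): /b/ is a voiced stop in word-final position, so it devoices to [p]. /vumbombefijembub/ → vumbombefijembup.

vumbombefijembup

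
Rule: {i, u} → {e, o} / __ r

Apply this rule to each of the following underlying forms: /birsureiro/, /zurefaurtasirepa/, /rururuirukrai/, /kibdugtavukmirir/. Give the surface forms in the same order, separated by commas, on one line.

bersoreero, zorefaortaserepa, rororuerukrai, kibdugtavukmerer

/birsureiro/: /i/ is a high vowel immediately before /r/, so it lowers to [e]. /u/ is a high vowel immediately before /r/, so it lowers to [o]. /i/ is a high vowel immediately before /r/, so it lowers to [e]. → [bersoreero].
/zurefaurtasirepa/: /u/ is a high vowel immediately before /r/, so it lowers to [o]. /u/ is a high vowel immediately before /r/, so it lowers to [o]. /i/ is a high vowel immediately before /r/, so it lowers to [e]. → [zorefaortaserepa].
/rururuirukrai/: /u/ is a high vowel immediately before /r/, so it lowers to [o]. /u/ is a high vowel immediately before /r/, so it lowers to [o]. /i/ is a high vowel immediately before /r/, so it lowers to [e]. → [rororuerukrai].
/kibdugtavukmirir/: /i/ is a high vowel immediately before /r/, so it lowers to [e]. /i/ is a high vowel immediately before /r/, so it lowers to [e]. → [kibdugtavukmerer].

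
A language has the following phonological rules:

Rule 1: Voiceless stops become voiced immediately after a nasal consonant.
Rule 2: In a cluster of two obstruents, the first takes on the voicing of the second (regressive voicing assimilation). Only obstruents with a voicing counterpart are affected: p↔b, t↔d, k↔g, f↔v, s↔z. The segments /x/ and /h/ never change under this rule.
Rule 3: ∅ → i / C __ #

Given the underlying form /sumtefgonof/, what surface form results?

Rule 1 (post-nasal voicing): /t/ is a voiceless stop immediately after the nasal /m/, so it voices to [d]. /sumtefgonof/ → sumdefgonof.
Rule 2 (regressive voicing assimilation): /f/ precedes the voiced obstruent /g/, so it voices to [v] by assimilation. /sumdefgonof/ → sumdevgonof.
Rule 3 (final i-epenthesis): the form ends in the consonant /f/, so [i] is inserted word-finally. /sumdevgonof/ → sumdevgonofi.

sumdevgonofi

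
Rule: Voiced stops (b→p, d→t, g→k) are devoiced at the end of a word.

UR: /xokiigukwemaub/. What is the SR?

/b/ is a voiced stop in word-final position, so it devoices to [p].
Surface form: [xokiigukwemaup].

xokiigukwemaup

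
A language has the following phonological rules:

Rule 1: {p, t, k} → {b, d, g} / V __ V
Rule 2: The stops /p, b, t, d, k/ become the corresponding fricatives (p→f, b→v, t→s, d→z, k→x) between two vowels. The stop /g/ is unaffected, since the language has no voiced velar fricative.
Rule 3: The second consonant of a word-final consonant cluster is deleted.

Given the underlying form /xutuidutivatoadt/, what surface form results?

Rule 1 (intervocalic voicing): /t/ is a voiceless stop between vowels /u/ and /u/, so it voices to [d]. /t/ is a voiceless stop between vowels /u/ and /i/, so it voices to [d]. /t/ is a voiceless stop between vowels /a/ and /o/, so it voices to [d]. /xutuidutivatoadt/ → xuduidudivadoadt.
Rule 2 (intervocalic spirantization): /d/ is a stop between vowels /u/ and /u/, so it spirantizes to the fricative [z]. /d/ is a stop between vowels /i/ and /u/, so it spirantizes to the fricative [z]. /d/ is a stop between vowels /u/ and /i/, so it spirantizes to the fricative [z]. /d/ is a stop between vowels /a/ and /o/, so it spirantizes to the fricative [z]. /xuduidudivadoadt/ → xuzuizuzivazoadt.
Rule 3 (final cluster simplification): /t/ is the second consonant of a word-final cluster /dt/, so it deletes. /xuzuizuzivazoadt/ → xuzuizuzivazoad.

xuzuizuzivazoad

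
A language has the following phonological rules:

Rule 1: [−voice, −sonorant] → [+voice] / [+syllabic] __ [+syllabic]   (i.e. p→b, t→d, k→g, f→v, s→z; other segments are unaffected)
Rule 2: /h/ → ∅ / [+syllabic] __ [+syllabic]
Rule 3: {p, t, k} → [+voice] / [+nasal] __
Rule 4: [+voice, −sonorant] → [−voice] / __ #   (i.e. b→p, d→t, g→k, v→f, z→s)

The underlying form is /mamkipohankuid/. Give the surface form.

Rule 1 (intervocalic voicing): /p/ is a voiceless obstruent between vowels /i/ and /o/, so it voices to [b]. /mamkipohankuid/ → mamkibohankuid.
Rule 2 (intervocalic h-deletion): /h/ occurs between vowels /o/ and /a/, so it deletes. /mamkibohankuid/ → mamkiboankuid.
Rule 3 (post-nasal voicing): /k/ is a voiceless stop immediately after the nasal /m/, so it voices to [g]. /k/ is a voiceless stop immediately after the nasal /n/, so it voices to [g]. /mamkiboankuid/ → mamgiboanguid.
Rule 4 (final devoicing): /d/ is a voiced obstruent in word-final position, so it devoices to [t]. /mamgiboanguid/ → mamgiboanguit.

mamgiboanguit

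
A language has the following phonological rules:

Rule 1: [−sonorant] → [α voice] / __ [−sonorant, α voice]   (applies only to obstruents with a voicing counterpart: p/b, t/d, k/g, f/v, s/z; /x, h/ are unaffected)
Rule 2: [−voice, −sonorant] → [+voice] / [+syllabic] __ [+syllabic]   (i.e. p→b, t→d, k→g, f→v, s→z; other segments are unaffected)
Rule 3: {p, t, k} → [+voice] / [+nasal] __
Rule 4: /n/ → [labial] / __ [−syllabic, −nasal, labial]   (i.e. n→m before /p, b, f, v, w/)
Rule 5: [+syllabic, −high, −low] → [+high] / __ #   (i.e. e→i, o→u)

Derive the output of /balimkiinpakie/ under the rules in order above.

balimgiimbagii

Rule 1 (regressive voicing assimilation): no segment meets the environment; /balimkiinpakie/ is unchanged.
Rule 2 (intervocalic voicing): /k/ is a voiceless obstruent between vowels /a/ and /i/, so it voices to [g]. /balimkiinpakie/ → balimkiinpagie.
Rule 3 (post-nasal voicing): /k/ is a voiceless stop immediately after the nasal /m/, so it voices to [g]. /p/ is a voiceless stop immediately after the nasal /n/, so it voices to [b]. /balimkiinpagie/ → balimgiinbagie.
Rule 4 (nasal place assimilation): /n/ precedes the labial consonant /b/, so it assimilates in place to [m]. /balimgiinbagie/ → balimgiimbagie.
Rule 5 (final vowel raising): /e/ is a mid vowel in word-final position, so it raises to [i]. /balimgiimbagie/ → balimgiimbagii.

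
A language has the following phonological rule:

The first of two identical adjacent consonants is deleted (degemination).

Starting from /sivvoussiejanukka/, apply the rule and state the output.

/vv/ is a geminate; the first /v/ deletes.
/ss/ is a geminate; the first /s/ deletes.
/kk/ is a geminate; the first /k/ deletes.
The other instances of /s/, /v/, /j/, /n/, /k/ do not occur in the required environment and remain unchanged.
Surface form: [sivousiejanuka].

sivousiejanuka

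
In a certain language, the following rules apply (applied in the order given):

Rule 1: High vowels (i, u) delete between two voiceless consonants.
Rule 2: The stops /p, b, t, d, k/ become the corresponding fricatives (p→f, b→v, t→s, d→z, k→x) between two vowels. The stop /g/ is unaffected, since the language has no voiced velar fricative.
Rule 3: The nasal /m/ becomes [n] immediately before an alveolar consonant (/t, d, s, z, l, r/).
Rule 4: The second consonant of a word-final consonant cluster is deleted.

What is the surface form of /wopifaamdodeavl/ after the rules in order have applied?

Rule 1 (high vowel syncope): /i/ is a high vowel flanked by voiceless consonants /p/ and /f/, so it deletes. /wopifaamdodeavl/ → wopfaamdodeavl.
Rule 2 (intervocalic spirantization): /d/ is a stop between vowels /o/ and /e/, so it spirantizes to the fricative [z]. /wopfaamdodeavl/ → wopfaamdozeavl.
Rule 3 (nasal place assimilation): /m/ precedes the alveolar consonant /d/, so it assimilates in place to [n]. /wopfaamdozeavl/ → wopfaandozeavl.
Rule 4 (final cluster simplification): /l/ is the second consonant of a word-final cluster /vl/, so it deletes. /wopfaandozeavl/ → wopfaandozeav.

wopfaandozeav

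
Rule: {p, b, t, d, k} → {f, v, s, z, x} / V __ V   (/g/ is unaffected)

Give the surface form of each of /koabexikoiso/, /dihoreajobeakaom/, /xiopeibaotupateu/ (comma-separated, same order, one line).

/koabexikoiso/: /b/ is a stop between vowels /a/ and /e/, so it spirantizes to the fricative [v]. /k/ is a stop between vowels /i/ and /o/, so it spirantizes to the fricative [x]. → [koavexixoiso].
/dihoreajobeakaom/: /b/ is a stop between vowels /o/ and /e/, so it spirantizes to the fricative [v]. /k/ is a stop between vowels /a/ and /a/, so it spirantizes to the fricative [x]. → [dihoreajoveaxaom].
/xiopeibaotupateu/: /p/ is a stop between vowels /o/ and /e/, so it spirantizes to the fricative [f]. /b/ is a stop between vowels /i/ and /a/, so it spirantizes to the fricative [v]. /t/ is a stop between vowels /o/ and /u/, so it spirantizes to the fricative [s]. /p/ is a stop between vowels /u/ and /a/, so it spirantizes to the fricative [f]. /t/ is a stop between vowels /a/ and /e/, so it spirantizes to the fricative [s]. → [xiofeivaosufaseu].

koavexixoiso, dihoreajoveaxaom, xiofeivaosufaseu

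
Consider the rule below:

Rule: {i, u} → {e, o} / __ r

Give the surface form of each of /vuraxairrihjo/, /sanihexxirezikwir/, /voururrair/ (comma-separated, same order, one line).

/vuraxairrihjo/: /u/ is a high vowel immediately before /r/, so it lowers to [o]. /i/ is a high vowel immediately before /r/, so it lowers to [e]. → [voraxaerrihjo].
/sanihexxirezikwir/: /i/ is a high vowel immediately before /r/, so it lowers to [e]. /i/ is a high vowel immediately before /r/, so it lowers to [e]. → [sanihexxerezikwer].
/voururrair/: /u/ is a high vowel immediately before /r/, so it lowers to [o]. /u/ is a high vowel immediately before /r/, so it lowers to [o]. /i/ is a high vowel immediately before /r/, so it lowers to [e]. → [voororraer].

voraxaerrihjo, sanihexxerezikwer, voororraer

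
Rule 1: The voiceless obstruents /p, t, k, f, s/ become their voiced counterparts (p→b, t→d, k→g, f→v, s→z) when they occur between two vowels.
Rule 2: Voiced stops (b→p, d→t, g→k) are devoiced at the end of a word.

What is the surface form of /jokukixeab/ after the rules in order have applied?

jogugixeap

Rule 1 (intervocalic voicing): /k/ is a voiceless obstruent between vowels /o/ and /u/, so it voices to [g]. /k/ is a voiceless obstruent between vowels /u/ and /i/, so it voices to [g]. /jokukixeab/ → jogugixeab.
Rule 2 (final devoicing): /b/ is a voiced stop in word-final position, so it devoices to [p]. /jogugixeab/ → jogugixeap.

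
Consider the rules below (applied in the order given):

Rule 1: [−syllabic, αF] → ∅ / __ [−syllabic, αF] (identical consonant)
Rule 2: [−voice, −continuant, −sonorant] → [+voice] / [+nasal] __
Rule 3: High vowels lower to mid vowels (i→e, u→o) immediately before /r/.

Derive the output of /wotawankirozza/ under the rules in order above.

wotawangeroza

Rule 1 (degemination): /zz/ is a geminate; the first /z/ deletes. /wotawankirozza/ → wotawankiroza.
Rule 2 (post-nasal voicing): /k/ is a voiceless stop immediately after the nasal /n/, so it voices to [g]. /wotawankiroza/ → wotawangiroza.
Rule 3 (pre-rhotic lowering): /i/ is a high vowel immediately before /r/, so it lowers to [e]. /wotawangiroza/ → wotawangeroza.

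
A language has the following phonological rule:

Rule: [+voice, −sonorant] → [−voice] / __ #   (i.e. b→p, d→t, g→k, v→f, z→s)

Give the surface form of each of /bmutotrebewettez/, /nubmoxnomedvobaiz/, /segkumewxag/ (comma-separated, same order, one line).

bmutotrebewettes, nubmoxnomedvobais, segkumewxak

/bmutotrebewettez/: /z/ is a voiced obstruent in word-final position, so it devoices to [s]. → [bmutotrebewettes].
/nubmoxnomedvobaiz/: /z/ is a voiced obstruent in word-final position, so it devoices to [s]. → [nubmoxnomedvobais].
/segkumewxag/: /g/ is a voiced obstruent in word-final position, so it devoices to [k]. → [segkumewxak].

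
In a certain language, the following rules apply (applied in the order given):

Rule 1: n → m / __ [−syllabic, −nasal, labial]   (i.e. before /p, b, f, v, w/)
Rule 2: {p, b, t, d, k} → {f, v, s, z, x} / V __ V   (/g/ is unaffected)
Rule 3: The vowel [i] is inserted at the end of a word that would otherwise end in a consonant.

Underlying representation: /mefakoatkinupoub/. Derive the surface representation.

Rule 1 (nasal place assimilation): no segment meets the environment; /mefakoatkinupoub/ is unchanged.
Rule 2 (intervocalic spirantization): /k/ is a stop between vowels /a/ and /o/, so it spirantizes to the fricative [x]. /p/ is a stop between vowels /u/ and /o/, so it spirantizes to the fricative [f]. /mefakoatkinupoub/ → mefaxoatkinufoub.
Rule 3 (final i-epenthesis): the form ends in the consonant /b/, so [i] is inserted word-finally. /mefaxoatkinufoub/ → mefaxoatkinufoubi.

mefaxoatkinufoubi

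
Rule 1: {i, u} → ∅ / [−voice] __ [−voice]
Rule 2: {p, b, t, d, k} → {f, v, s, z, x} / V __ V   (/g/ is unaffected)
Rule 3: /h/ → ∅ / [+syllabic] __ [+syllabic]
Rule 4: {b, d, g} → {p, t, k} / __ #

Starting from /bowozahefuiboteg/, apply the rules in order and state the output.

bowozaefuivosek

Rule 1 (high vowel syncope): no segment meets the environment; /bowozahefuiboteg/ is unchanged.
Rule 2 (intervocalic spirantization): /b/ is a stop between vowels /i/ and /o/, so it spirantizes to the fricative [v]. /t/ is a stop between vowels /o/ and /e/, so it spirantizes to the fricative [s]. /bowozahefuiboteg/ → bowozahefuivoseg.
Rule 3 (intervocalic h-deletion): /h/ occurs between vowels /a/ and /e/, so it deletes. /bowozahefuivoseg/ → bowozaefuivoseg.
Rule 4 (final devoicing): /g/ is a voiced stop in word-final position, so it devoices to [k]. /bowozaefuivoseg/ → bowozaefuivosek.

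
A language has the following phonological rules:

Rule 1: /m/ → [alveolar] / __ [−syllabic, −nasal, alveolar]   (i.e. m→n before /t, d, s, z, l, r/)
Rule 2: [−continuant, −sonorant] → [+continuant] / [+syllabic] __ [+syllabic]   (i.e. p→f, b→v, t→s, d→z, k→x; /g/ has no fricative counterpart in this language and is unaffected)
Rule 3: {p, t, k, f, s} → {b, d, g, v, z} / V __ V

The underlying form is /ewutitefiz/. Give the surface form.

Rule 1 (nasal place assimilation): no segment meets the environment; /ewutitefiz/ is unchanged.
Rule 2 (intervocalic spirantization): /t/ is a stop between vowels /u/ and /i/, so it spirantizes to the fricative [s]. /t/ is a stop between vowels /i/ and /e/, so it spirantizes to the fricative [s]. /ewutitefiz/ → ewusisefiz.
Rule 3 (intervocalic voicing): /s/ is a voiceless obstruent between vowels /u/ and /i/, so it voices to [z]. /s/ is a voiceless obstruent between vowels /i/ and /e/, so it voices to [z]. /f/ is a voiceless obstruent between vowels /e/ and /i/, so it voices to [v]. /ewusisefiz/ → ewuzizeviz.

ewuzizeviz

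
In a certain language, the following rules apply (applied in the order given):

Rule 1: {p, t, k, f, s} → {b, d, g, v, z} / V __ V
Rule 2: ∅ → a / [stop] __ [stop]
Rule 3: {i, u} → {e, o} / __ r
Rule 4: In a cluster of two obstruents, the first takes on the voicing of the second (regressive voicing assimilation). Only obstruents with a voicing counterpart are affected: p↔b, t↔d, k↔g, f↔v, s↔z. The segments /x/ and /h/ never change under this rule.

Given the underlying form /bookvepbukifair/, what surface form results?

boogvepabugivaer

Rule 1 (intervocalic voicing): /k/ is a voiceless obstruent between vowels /u/ and /i/, so it voices to [g]. /f/ is a voiceless obstruent between vowels /i/ and /a/, so it voices to [v]. /bookvepbukifair/ → bookvepbugivair.
Rule 2 (stop-cluster a-epenthesis): /p/ and /b/ form a stop–stop cluster, so [a] is inserted between them. /bookvepbugivair/ → bookvepabugivair.
Rule 3 (pre-rhotic lowering): /i/ is a high vowel immediately before /r/, so it lowers to [e]. /bookvepabugivair/ → bookvepabugivaer.
Rule 4 (regressive voicing assimilation): /k/ precedes the voiced obstruent /v/, so it voices to [g] by assimilation. /bookvepabugivaer/ → boogvepabugivaer.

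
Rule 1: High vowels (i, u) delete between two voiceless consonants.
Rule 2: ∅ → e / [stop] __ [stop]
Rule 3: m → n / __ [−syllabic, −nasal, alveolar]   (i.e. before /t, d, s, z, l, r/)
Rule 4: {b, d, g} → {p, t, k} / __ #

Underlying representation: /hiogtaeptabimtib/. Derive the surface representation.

hiogetaepetabintip

Rule 1 (high vowel syncope): no segment meets the environment; /hiogtaeptabimtib/ is unchanged.
Rule 2 (stop-cluster e-epenthesis): /g/ and /t/ form a stop–stop cluster, so [e] is inserted between them. /p/ and /t/ form a stop–stop cluster, so [e] is inserted between them. /hiogtaeptabimtib/ → hiogetaepetabimtib.
Rule 3 (nasal place assimilation): /m/ precedes the alveolar consonant /t/, so it assimilates in place to [n]. /hiogetaepetabimtib/ → hiogetaepetabintib.
Rule 4 (final devoicing): /b/ is a voiced stop in word-final position, so it devoices to [p]. /hiogetaepetabintib/ → hiogetaepetabintip.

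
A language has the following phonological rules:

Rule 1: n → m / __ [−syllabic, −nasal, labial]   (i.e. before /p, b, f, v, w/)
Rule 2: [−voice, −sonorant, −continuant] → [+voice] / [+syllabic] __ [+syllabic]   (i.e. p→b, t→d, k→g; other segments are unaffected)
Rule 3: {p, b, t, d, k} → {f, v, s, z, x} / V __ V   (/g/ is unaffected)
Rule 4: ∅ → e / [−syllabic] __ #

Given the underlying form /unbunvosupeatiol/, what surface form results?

umbumvosuveaziole

Rule 1 (nasal place assimilation): /n/ precedes the labial consonant /b/, so it assimilates in place to [m]. /n/ precedes the labial consonant /v/, so it assimilates in place to [m]. /unbunvosupeatiol/ → umbumvosupeatiol.
Rule 2 (intervocalic voicing): /p/ is a voiceless stop between vowels /u/ and /e/, so it voices to [b]. /t/ is a voiceless stop between vowels /a/ and /i/, so it voices to [d]. /umbumvosupeatiol/ → umbumvosubeadiol.
Rule 3 (intervocalic spirantization): /b/ is a stop between vowels /u/ and /e/, so it spirantizes to the fricative [v]. /d/ is a stop between vowels /a/ and /i/, so it spirantizes to the fricative [z]. /umbumvosubeadiol/ → umbumvosuveaziol.
Rule 4 (final e-epenthesis): the form ends in the consonant /l/, so [e] is inserted word-finally. /umbumvosuveaziol/ → umbumvosuveaziole.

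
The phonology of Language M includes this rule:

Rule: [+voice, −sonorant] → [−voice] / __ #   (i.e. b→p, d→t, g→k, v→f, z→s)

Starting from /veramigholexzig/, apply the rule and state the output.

veramigholexzik

Scanning /veramigholexzig/: /v/ at position 1 is not in the conditioning environment; /g/ at position 7 is not in the conditioning environment; /z/ at position 13 is not in the conditioning environment; /g/ is a voiced obstruent in word-final position, so it devoices to [k].
Result: [veramigholexzik].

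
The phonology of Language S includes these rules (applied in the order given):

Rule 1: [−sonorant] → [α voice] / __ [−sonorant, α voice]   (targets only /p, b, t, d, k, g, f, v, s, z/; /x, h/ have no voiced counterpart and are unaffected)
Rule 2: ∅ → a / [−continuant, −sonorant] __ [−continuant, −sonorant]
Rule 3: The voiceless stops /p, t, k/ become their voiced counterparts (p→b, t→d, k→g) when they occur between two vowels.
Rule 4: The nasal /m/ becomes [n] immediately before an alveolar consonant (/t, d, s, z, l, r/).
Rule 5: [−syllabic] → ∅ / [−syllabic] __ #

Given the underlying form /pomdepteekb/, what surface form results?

Rule 1 (regressive voicing assimilation): /k/ precedes the voiced obstruent /b/, so it voices to [g] by assimilation. /pomdepteekb/ → pomdepteegb.
Rule 2 (stop-cluster a-epenthesis): /p/ and /t/ form a stop–stop cluster, so [a] is inserted between them. /g/ and /b/ form a stop–stop cluster, so [a] is inserted between them. /pomdepteegb/ → pomdepateegab.
Rule 3 (intervocalic voicing): /p/ is a voiceless stop between vowels /e/ and /a/, so it voices to [b]. /t/ is a voiceless stop between vowels /a/ and /e/, so it voices to [d]. /pomdepateegab/ → pomdebadeegab.
Rule 4 (nasal place assimilation): /m/ precedes the alveolar consonant /d/, so it assimilates in place to [n]. /pomdebadeegab/ → pondebadeegab.
Rule 5 (final cluster simplification): no segment meets the environment; /pondebadeegab/ is unchanged.

pondebadeegab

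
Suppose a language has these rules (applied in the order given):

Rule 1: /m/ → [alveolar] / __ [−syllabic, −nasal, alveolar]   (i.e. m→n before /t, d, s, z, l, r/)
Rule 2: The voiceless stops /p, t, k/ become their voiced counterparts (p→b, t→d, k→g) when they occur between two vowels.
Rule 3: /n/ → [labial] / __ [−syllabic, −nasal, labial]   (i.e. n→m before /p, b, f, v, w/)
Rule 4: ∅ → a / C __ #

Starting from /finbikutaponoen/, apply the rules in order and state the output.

fimbigudabonoena

Rule 1 (nasal place assimilation): no segment meets the environment; /finbikutaponoen/ is unchanged.
Rule 2 (intervocalic voicing): /k/ is a voiceless stop between vowels /i/ and /u/, so it voices to [g]. /t/ is a voiceless stop between vowels /u/ and /a/, so it voices to [d]. /p/ is a voiceless stop between vowels /a/ and /o/, so it voices to [b]. /finbikutaponoen/ → finbigudabonoen.
Rule 3 (nasal place assimilation): /n/ precedes the labial consonant /b/, so it assimilates in place to [m]. /finbigudabonoen/ → fimbigudabonoen.
Rule 4 (final a-epenthesis): the form ends in the consonant /n/, so [a] is inserted word-finally. /fimbigudabonoen/ → fimbigudabonoena.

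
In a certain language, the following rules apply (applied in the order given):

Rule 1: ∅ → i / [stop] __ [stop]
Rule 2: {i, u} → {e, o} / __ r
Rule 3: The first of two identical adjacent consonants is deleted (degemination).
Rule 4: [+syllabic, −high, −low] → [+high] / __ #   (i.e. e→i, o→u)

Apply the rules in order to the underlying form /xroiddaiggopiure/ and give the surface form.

Rule 1 (stop-cluster i-epenthesis): /d/ and /d/ form a stop–stop cluster, so [i] is inserted between them. /g/ and /g/ form a stop–stop cluster, so [i] is inserted between them. /xroiddaiggopiure/ → xroididaigigopiure.
Rule 2 (pre-rhotic lowering): /u/ is a high vowel immediately before /r/, so it lowers to [o]. /xroididaigigopiure/ → xroididaigigopiore.
Rule 3 (degemination): no segment meets the environment; /xroididaigigopiore/ is unchanged.
Rule 4 (final vowel raising): /e/ is a mid vowel in word-final position, so it raises to [i]. /xroididaigigopiore/ → xroididaigigopiori.

xroididaigigopiori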